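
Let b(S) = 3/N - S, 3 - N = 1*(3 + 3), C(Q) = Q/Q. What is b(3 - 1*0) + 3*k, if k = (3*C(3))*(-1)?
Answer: -13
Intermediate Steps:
C(Q) = 1
N = -3 (N = 3 - (3 + 3) = 3 - 6 = -3)
k = -3 (k = (3*1)*(-1) = 3*(-1) = -3)
b(S) = -1 - S (b(S) = 3/(-3) - S = 3*(-⅓) - S = -1 - S)
b(3 - 1*0) + 3*k = (-1 - (3 - 1*0)) + 3*(-3) = (-1 - (3 + 0)) - 9 = (-1 - 1*3) - 9 = (-1 - 3) - 9 = -4 - 9 = -13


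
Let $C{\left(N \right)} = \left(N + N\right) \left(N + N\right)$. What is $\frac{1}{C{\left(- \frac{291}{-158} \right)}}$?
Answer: $\frac{6241}{84681} \approx 0.0737$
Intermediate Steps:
$C{\left(N \right)} = 4 N^{2}$ ($C{\left(N \right)} = 2 N 2 N = 4 N^{2}$)
$\frac{1}{C{\left(- \frac{291}{-158} \right)}} = \frac{1}{4 \left(- \frac{291}{-158}\right)^{2}} = \frac{1}{4 \left(\left(-291\right) \left(- \frac{1}{158}\right)\right)^{2}} = \frac{1}{4 \left(\frac{291}{158}\right)^{2}} = \frac{1}{4 \cdot \frac{84681}{24964}} = \frac{1}{\frac{84681}{6241}} = \frac{6241}{84681}$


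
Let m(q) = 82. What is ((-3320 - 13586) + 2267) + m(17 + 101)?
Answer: -14557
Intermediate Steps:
((-3320 - 13586) + 2267) + m(17 + 101) = ((-3320 - 13586) + 2267) + 82 = (-16906 + 2267) + 82 = -14639 + 82 = -14557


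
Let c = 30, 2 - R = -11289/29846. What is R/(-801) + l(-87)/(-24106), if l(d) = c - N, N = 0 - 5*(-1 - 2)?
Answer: -517416919/144073402119 ≈ -0.0035913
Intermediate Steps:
R = 70981/29846 (R = 2 - (-11289)/29846 = 2 - 1*(-11289/29846) = 2 + 11289/29846 = 70981/29846 ≈ 2.3782)
N = 15 (N = 0 - 5*(-3) = 0 + 15 = 15)
l(d) = 15 (l(d) = 30 - 1*15 = 30 - 15 = 15)
R/(-801) + l(-87)/(-24106) = (70981/29846)/(-801) + 15/(-24106) = (70981/29846)*(-1/801) + 15*(-1/24106) = -70981/23906646 - 15/24106 = -517416919/144073402119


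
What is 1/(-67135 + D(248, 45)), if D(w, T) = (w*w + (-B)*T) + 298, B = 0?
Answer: -1/5333 ≈ -0.00018751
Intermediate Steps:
D(w, T) = 298 + w² (D(w, T) = (w*w + (-1*0)*T) + 298 = (w² + 0*T) + 298 = (w² + 0) + 298 = w² + 298 = 298 + w²)
1/(-67135 + D(248, 45)) = 1/(-67135 + (298 + 248²)) = 1/(-67135 + (298 + 61504)) = 1/(-67135 + 61802) = 1/(-5333) = -1/5333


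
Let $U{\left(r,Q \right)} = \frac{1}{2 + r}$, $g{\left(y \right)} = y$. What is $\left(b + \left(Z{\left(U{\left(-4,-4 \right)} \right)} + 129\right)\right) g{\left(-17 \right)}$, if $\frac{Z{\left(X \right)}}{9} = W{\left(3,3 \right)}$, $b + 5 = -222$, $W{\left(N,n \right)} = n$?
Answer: $1207$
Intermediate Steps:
$b = -227$ ($b = -5 - 222 = -227$)
$Z{\left(X \right)} = 27$ ($Z{\left(X \right)} = 9 \cdot 3 = 27$)
$\left(b + \left(Z{\left(U{\left(-4,-4 \right)} \right)} + 129\right)\right) g{\left(-17 \right)} = \left(-227 + \left(27 + 129\right)\right) \left(-17\right) = \left(-227 + 156\right) \left(-17\right) = \left(-71\right) \left(-17\right) = 1207$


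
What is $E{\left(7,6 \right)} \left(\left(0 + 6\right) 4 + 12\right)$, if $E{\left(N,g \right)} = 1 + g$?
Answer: $252$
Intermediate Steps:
$E{\left(7,6 \right)} \left(\left(0 + 6\right) 4 + 12\right) = \left(1 + 6\right) \left(\left(0 + 6\right) 4 + 12\right) = 7 \left(6 \cdot 4 + 12\right) = 7 \left(24 + 12\right) = 7 \cdot 36 = 252$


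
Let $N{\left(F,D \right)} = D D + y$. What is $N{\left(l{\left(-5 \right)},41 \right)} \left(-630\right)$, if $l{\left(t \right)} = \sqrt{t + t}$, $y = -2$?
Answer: $-1057770$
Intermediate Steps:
$l{\left(t \right)} = \sqrt{2} \sqrt{t}$ ($l{\left(t \right)} = \sqrt{2 t} = \sqrt{2} \sqrt{t}$)
$N{\left(F,D \right)} = -2 + D^{2}$ ($N{\left(F,D \right)} = D D - 2 = D^{2} - 2 = -2 + D^{2}$)
$N{\left(l{\left(-5 \right)},41 \right)} \left(-630\right) = \left(-2 + 41^{2}\right) \left(-630\right) = \left(-2 + 1681\right) \left(-630\right) = 1679 \left(-630\right) = -1057770$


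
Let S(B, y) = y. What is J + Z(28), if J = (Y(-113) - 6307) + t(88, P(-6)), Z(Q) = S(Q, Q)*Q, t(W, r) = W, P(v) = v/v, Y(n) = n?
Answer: -5548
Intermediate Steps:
P(v) = 1
Z(Q) = Q² (Z(Q) = Q*Q = Q²)
J = -6332 (J = (-113 - 6307) + 88 = -6420 + 88 = -6332)
J + Z(28) = -6332 + 28² = -6332 + 784 = -5548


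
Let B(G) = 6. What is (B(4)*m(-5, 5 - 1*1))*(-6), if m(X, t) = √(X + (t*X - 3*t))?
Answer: -36*I*√37 ≈ -218.98*I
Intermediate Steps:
m(X, t) = √(X - 3*t + X*t) (m(X, t) = √(X + (X*t - 3*t)) = √(X + (-3*t + X*t)) = √(X - 3*t + X*t))
(B(4)*m(-5, 5 - 1*1))*(-6) = (6*√(-5 - 3*(5 - 1*1) - 5*(5 - 1*1)))*(-6) = (6*√(-5 - 3*(5 - 1) - 5*(5 - 1)))*(-6) = (6*√(-5 - 3*4 - 5*4))*(-6) = (6*√(-5 - 12 - 20))*(-6) = (6*√(-37))*(-6) = (6*(I*√37))*(-6) = (6*I*√37)*(-6) = -36*I*√37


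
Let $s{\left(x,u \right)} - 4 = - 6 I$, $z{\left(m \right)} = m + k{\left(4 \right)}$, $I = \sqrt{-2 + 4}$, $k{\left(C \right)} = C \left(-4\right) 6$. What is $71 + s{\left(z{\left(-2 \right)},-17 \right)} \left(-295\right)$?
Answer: $-1109 + 1770 \sqrt{2} \approx 1394.2$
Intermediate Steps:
$k{\left(C \right)} = - 24 C$ ($k{\left(C \right)} = - 4 C 6 = - 24 C$)
$I = \sqrt{2} \approx 1.4142$
$z{\left(m \right)} = -96 + m$ ($z{\left(m \right)} = m - 96 = -96 + m$)
$s{\left(x,u \right)} = 4 - 6 \sqrt{2}$
$71 + s{\left(z{\left(-2 \right)},-17 \right)} \left(-295\right) = 71 + \left(4 - 6 \sqrt{2}\right) \left(-295\right) = 71 - \left(1180 - 1770 \sqrt{2}\right) = -1109 + 1770 \sqrt{2}$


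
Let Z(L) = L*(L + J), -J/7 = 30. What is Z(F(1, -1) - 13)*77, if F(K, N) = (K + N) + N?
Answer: 241472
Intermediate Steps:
J = -210 (J = -7*30 = -210)
F(K, N) = K + 2*N
Z(L) = L*(-210 + L) (Z(L) = L*(L - 210) = L*(-210 + L))
Z(F(1, -1) - 13)*77 = (((1 + 2*(-1)) - 13)*(-210 + ((1 + 2*(-1)) - 13)))*77 = (((1 - 2) - 13)*(-210 + ((1 - 2) - 13)))*77 = ((-1 - 13)*(-210 + (-1 - 13)))*77 = -14*(-210 - 14)*77 = -14*(-224)*77 = 3136*77 = 241472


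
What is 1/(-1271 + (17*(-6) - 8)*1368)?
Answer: -1/151751 ≈ -6.5897e-6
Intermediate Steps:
1/(-1271 + (17*(-6) - 8)*1368) = 1/(-1271 + (-102 - 8)*1368) = 1/(-1271 - 110*1368) = 1/(-1271 - 150480) = 1/(-151751) = -1/151751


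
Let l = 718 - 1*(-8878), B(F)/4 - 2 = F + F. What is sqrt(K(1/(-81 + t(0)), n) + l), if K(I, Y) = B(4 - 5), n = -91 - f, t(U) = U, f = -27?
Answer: 2*sqrt(2399) ≈ 97.959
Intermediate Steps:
n = -64 (n = -91 - 1*(-27) = -91 + 27 = -64)
B(F) = 8 + 8*F (B(F) = 8 + 4*(F + F) = 8 + 4*(2*F) = 8 + 8*F)
K(I, Y) = 0 (K(I, Y) = 8 + 8*(4 - 5) = 8 + 8*(-1) = 8 - 8 = 0)
l = 9596 (l = 718 + 8878 = 9596)
sqrt(K(1/(-81 + t(0)), n) + l) = sqrt(0 + 9596) = sqrt(9596) = 2*sqrt(2399)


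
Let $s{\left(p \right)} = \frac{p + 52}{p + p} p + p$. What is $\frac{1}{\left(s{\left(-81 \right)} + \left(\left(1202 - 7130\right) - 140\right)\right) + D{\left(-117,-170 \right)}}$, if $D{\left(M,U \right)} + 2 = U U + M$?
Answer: $\frac{2}{45235} \approx 4.4214 \cdot 10^{-5}$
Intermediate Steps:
$D{\left(M,U \right)} = -2 + M + U^{2}$ ($D{\left(M,U \right)} = -2 + \left(U U + M\right) = -2 + \left(U^{2} + M\right) = -2 + \left(M + U^{2}\right) = -2 + M + U^{2}$)
$s{\left(p \right)} = 26 + \frac{3 p}{2}$ ($s{\left(p \right)} = \frac{52 + p}{2 p} p + p = \left(26 + \frac{p}{2}\right) + p = 26 + \frac{3 p}{2}$)
$\frac{1}{\left(s{\left(-81 \right)} + \left(\left(1202 - 7130\right) - 140\right)\right) + D{\left(-117,-170 \right)}} = \frac{1}{\left(\left(26 + \frac{3}{2} \left(-81\right)\right) + \left(\left(1202 - 7130\right) - 140\right)\right) - \left(119 - 28900\right)} = \frac{1}{\left(\left(26 - \frac{243}{2}\right) - 6068\right) - -28781} = \frac{1}{\left(- \frac{191}{2} - 6068\right) + 28781} = \frac{1}{- \frac{12327}{2} + 28781} = \frac{1}{\frac{45235}{2}} = \frac{2}{45235}$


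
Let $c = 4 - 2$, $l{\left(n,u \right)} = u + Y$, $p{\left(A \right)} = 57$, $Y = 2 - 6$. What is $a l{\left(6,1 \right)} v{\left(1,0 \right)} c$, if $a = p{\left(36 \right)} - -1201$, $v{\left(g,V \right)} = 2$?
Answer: $-15096$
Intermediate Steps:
$Y = -4$ ($Y = 2 - 6 = -4$)
$l{\left(n,u \right)} = -4 + u$ ($l{\left(n,u \right)} = u - 4 = -4 + u$)
$c = 2$ ($c = 4 - 2 = 2$)
$a = 1258$ ($a = 57 - -1201 = 57 + 1201 = 1258$)
$a l{\left(6,1 \right)} v{\left(1,0 \right)} c = 1258 \left(-4 + 1\right) 2 \cdot 2 = 1258 \left(-3\right) 2 \cdot 2 = 1258 \left(\left(-6\right) 2\right) = 1258 \left(-12\right) = -15096$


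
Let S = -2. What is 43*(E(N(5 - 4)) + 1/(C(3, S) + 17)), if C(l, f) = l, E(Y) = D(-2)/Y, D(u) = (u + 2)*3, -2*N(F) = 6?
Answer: 43/20 ≈ 2.1500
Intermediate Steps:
N(F) = -3 (N(F) = -½*6 = -3)
D(u) = 6 + 3*u (D(u) = (2 + u)*3 = 6 + 3*u)
E(Y) = 0 (E(Y) = (6 + 3*(-2))/Y = (6 - 6)/Y = 0/Y = 0)
43*(E(N(5 - 4)) + 1/(C(3, S) + 17)) = 43*(0 + 1/(3 + 17)) = 43*(0 + 1/20) = 43*(1/20) = 43/20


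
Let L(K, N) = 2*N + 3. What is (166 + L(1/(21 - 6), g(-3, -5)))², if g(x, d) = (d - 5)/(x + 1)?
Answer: 32041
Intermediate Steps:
g(x, d) = (-5 + d)/(1 + x)
L(K, N) = 3 + 2*N
(166 + L(1/(21 - 6), g(-3, -5)))² = (166 + (3 + 2*((-5 - 5)/(1 - 3))))² = (166 + (3 + 2*(-10/(-2))))² = (166 + (3 + 2*(-½*(-10))))² = (166 + (3 + 2*5))² = (166 + (3 + 10))² = (166 + 13)² = 179² = 32041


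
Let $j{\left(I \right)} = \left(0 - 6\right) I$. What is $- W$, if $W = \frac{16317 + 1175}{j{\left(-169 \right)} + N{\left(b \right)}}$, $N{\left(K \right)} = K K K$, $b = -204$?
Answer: $\frac{8746}{4244325} \approx 0.0020606$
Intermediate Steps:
$j{\left(I \right)} = - 6 I$
$N{\left(K \right)} = K^{3}$ ($N{\left(K \right)} = K^{2} K = K^{3}$)
$W = - \frac{8746}{4244325}$ ($W = \frac{16317 + 1175}{\left(-6\right) \left(-169\right) + \left(-204\right)^{3}} = \frac{17492}{1014 - 8489664} = \frac{17492}{-8488650} = 17492 \left(- \frac{1}{8488650}\right) = - \frac{8746}{4244325} \approx -0.0020606$)
$- W = \left(-1\right) \left(- \frac{8746}{4244325}\right) = \frac{8746}{4244325}$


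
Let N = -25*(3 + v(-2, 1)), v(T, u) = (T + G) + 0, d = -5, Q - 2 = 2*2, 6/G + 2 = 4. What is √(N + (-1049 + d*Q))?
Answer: 3*I*√131 ≈ 34.337*I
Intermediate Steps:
G = 3 (G = 6/(-2 + 4) = 6/2 = 6*(½) = 3)
Q = 6 (Q = 2 + 2*2 = 2 + 4 = 6)
v(T, u) = 3 + T (v(T, u) = (T + 3) + 0 = (3 + T) + 0 = 3 + T)
N = -100 (N = -25*(3 + (3 - 2)) = -25*(3 + 1) = -25*4 = -100)
√(N + (-1049 + d*Q)) = √(-100 + (-1049 - 5*6)) = √(-100 + (-1049 - 30)) = √(-100 - 1079) = √(-1179) = 3*I*√131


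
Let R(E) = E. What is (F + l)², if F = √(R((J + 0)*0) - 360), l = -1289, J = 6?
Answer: 1661161 - 15468*I*√10 ≈ 1.6612e+6 - 48914.0*I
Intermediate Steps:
F = 6*I*√10 (F = √((6 + 0)*0 - 360) = √(6*0 - 360) = √(0 - 360) = √(-360) = 6*I*√10 ≈ 18.974*I)
(F + l)² = (6*I*√10 - 1289)² = (-1289 + 6*I*√10)²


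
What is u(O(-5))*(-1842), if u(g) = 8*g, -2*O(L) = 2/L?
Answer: -14736/5 ≈ -2947.2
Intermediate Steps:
O(L) = -1/L
u(O(-5))*(-1842) = (8*(-1/(-5)))*(-1842) = (8*(-1*(-1/5)))*(-1842) = (8*(1/5))*(-1842) = (8/5)*(-1842) = -14736/5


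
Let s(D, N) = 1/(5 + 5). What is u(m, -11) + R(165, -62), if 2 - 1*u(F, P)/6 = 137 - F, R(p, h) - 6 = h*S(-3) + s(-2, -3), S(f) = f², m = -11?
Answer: -14279/10 ≈ -1427.9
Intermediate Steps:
s(D, N) = ⅒ (s(D, N) = 1/10 = ⅒)
R(p, h) = 61/10 + 9*h (R(p, h) = 6 + (h*(-3)² + ⅒) = 6 + (h*9 + ⅒) = 6 + (9*h + ⅒) = 6 + (⅒ + 9*h) = 61/10 + 9*h)
u(F, P) = -810 + 6*F (u(F, P) = 12 - 6*(137 - F) = 12 + (-822 + 6*F) = -810 + 6*F)
u(m, -11) + R(165, -62) = (-810 + 6*(-11)) + (61/10 + 9*(-62)) = (-810 - 66) + (61/10 - 558) = -876 - 5519/10 = -14279/10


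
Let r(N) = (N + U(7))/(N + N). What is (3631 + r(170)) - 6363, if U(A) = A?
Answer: -928703/340 ≈ -2731.5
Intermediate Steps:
r(N) = (7 + N)/(2*N) (r(N) = (N + 7)/(N + N) = (7 + N)/((2*N)) = (7 + N)*(1/(2*N)) = (7 + N)/(2*N))
(3631 + r(170)) - 6363 = (3631 + (1/2)*(7 + 170)/170) - 6363 = (3631 + (1/2)*(1/170)*177) - 6363 = (3631 + 177/340) - 6363 = 1234717/340 - 6363 = -928703/340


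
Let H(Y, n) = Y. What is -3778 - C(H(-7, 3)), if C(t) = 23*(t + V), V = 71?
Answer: -5250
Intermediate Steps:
C(t) = 1633 + 23*t (C(t) = 23*(t + 71) = 23*(71 + t) = 1633 + 23*t)
-3778 - C(H(-7, 3)) = -3778 - (1633 + 23*(-7)) = -3778 - (1633 - 161) = -3778 - 1*1472 = -3778 - 1472 = -5250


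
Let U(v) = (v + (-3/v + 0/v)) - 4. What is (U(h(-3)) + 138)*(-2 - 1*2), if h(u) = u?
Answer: -528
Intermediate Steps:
U(v) = -4 + v - 3/v (U(v) = (v + (-3/v + 0)) - 4 = (v - 3/v) - 4 = -4 + v - 3/v)
(U(h(-3)) + 138)*(-2 - 1*2) = ((-4 - 3 - 3/(-3)) + 138)*(-2 - 1*2) = ((-4 - 3 - 3*(-⅓)) + 138)*(-2 - 2) = ((-4 - 3 + 1) + 138)*(-4) = (-6 + 138)*(-4) = 132*(-4) = -528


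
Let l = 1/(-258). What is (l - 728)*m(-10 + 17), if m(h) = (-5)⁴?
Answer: -117390625/258 ≈ -4.5500e+5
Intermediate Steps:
l = -1/258 ≈ -0.0038760
m(h) = 625
(l - 728)*m(-10 + 17) = (-1/258 - 728)*625 = -187825/258*625 = -117390625/258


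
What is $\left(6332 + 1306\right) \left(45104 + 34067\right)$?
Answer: $604708098$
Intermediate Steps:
$\left(6332 + 1306\right) \left(45104 + 34067\right) = 7638 \cdot 79171 = 604708098$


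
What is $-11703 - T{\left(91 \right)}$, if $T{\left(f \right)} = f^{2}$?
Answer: $-19984$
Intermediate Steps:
$-11703 - T{\left(91 \right)} = -11703 - 91^{2} = -11703 - 8281 = -19984$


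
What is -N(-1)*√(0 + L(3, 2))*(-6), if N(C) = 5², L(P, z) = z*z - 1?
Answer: 150*√3 ≈ 259.81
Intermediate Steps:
L(P, z) = -1 + z² (L(P, z) = z² - 1 = -1 + z²)
N(C) = 25
-N(-1)*√(0 + L(3, 2))*(-6) = -25*√(0 + (-1 + 2²))*(-6) = -25*√(0 + (-1 + 4))*(-6) = -25*√(0 + 3)*(-6) = -25*√3*(-6) = -(-150)*√3 = 150*√3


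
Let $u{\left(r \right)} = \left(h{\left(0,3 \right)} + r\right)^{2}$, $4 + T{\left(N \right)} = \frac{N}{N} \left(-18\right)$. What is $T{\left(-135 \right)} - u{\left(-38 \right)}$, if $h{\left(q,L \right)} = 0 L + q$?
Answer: $-1466$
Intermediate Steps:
$T{\left(N \right)} = -22$ ($T{\left(N \right)} = -4 + \frac{N}{N} \left(-18\right) = -4 + 1 \left(-18\right) = -4 - 18 = -22$)
$h{\left(q,L \right)} = q$ ($h{\left(q,L \right)} = 0 + q = q$)
$u{\left(r \right)} = r^{2}$ ($u{\left(r \right)} = \left(0 + r\right)^{2} = r^{2}$)
$T{\left(-135 \right)} - u{\left(-38 \right)} = -22 - \left(-38\right)^{2} = -22 - 1444 = -1466$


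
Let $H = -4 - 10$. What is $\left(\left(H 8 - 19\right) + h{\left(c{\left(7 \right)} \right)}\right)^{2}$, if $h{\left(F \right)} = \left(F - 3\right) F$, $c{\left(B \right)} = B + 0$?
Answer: $10609$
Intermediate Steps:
$c{\left(B \right)} = B$
$H = -14$ ($H = -4 - 10 = -14$)
$h{\left(F \right)} = F \left(-3 + F\right)$ ($h{\left(F \right)} = \left(-3 + F\right) F = F \left(-3 + F\right)$)
$\left(\left(H 8 - 19\right) + h{\left(c{\left(7 \right)} \right)}\right)^{2} = \left(\left(\left(-14\right) 8 - 19\right) + 7 \left(-3 + 7\right)\right)^{2} = \left(\left(-112 - 19\right) + 7 \cdot 4\right)^{2} = \left(-131 + 28\right)^{2} = \left(-103\right)^{2} = 10609$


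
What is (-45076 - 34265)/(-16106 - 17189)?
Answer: 79341/33295 ≈ 2.3830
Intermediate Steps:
(-45076 - 34265)/(-16106 - 17189) = -79341/(-33295) = -79341*(-1/33295) = 79341/33295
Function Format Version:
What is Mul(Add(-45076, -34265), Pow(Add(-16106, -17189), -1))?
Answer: Rational(79341, 33295) ≈ 2.3830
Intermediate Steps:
Mul(Add(-45076, -34265), Pow(Add(-16106, -17189), -1)) = Mul(-79341, Pow(-33295, -1)) = Mul(-79341, Rational(-1, 33295)) = Rational(79341, 33295)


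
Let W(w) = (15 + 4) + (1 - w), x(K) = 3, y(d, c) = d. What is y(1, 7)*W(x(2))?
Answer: 17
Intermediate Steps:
W(w) = 20 - w (W(w) = 19 + (1 - w) = 20 - w)
y(1, 7)*W(x(2)) = 1*(20 - 1*3) = 1*(20 - 3) = 1*17 = 17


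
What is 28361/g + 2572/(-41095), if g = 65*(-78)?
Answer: -235707067/41670330 ≈ -5.6565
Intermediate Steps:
g = -5070
28361/g + 2572/(-41095) = 28361/(-5070) + 2572/(-41095) = 28361*(-1/5070) + 2572*(-1/41095) = -28361/5070 - 2572/41095 = -235707067/41670330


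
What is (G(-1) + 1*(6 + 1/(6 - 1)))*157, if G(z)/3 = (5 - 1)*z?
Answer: -4553/5 ≈ -910.60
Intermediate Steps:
G(z) = 12*z (G(z) = 3*((5 - 1)*z) = 3*(4*z) = 12*z)
(G(-1) + 1*(6 + 1/(6 - 1)))*157 = (12*(-1) + 1*(6 + 1/(6 - 1)))*157 = (-12 + 1*(6 + 1/5))*157 = (-12 + 1*(31/5))*157 = (-12 + 31/5)*157 = -29/5*157 = -4553/5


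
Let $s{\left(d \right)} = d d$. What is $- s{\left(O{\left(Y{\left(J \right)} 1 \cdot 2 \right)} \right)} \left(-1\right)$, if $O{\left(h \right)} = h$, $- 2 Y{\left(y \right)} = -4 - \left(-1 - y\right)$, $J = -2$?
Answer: $25$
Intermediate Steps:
$Y{\left(y \right)} = \frac{3}{2} - \frac{y}{2}$ ($Y{\left(y \right)} = - \frac{-4 - \left(-1 - y\right)}{2} = - \frac{-4 + \left(1 + y\right)}{2} = - \frac{-3 + y}{2} = \frac{3}{2} - \frac{y}{2}$)
$s{\left(d \right)} = d^{2}$
$- s{\left(O{\left(Y{\left(J \right)} 1 \cdot 2 \right)} \right)} \left(-1\right) = - \left(\left(\frac{3}{2} - -1\right) 1 \cdot 2\right)^{2} \left(-1\right) = - \left(\left(\frac{3}{2} + 1\right) 1 \cdot 2\right)^{2} \left(-1\right) = - \left(\frac{5}{2} \cdot 1 \cdot 2\right)^{2} \left(-1\right) = - \left(\frac{5}{2} \cdot 2\right)^{2} \left(-1\right) = - 5^{2} \left(-1\right) = \left(-1\right) 25 \left(-1\right) = \left(-25\right) \left(-1\right) = 25$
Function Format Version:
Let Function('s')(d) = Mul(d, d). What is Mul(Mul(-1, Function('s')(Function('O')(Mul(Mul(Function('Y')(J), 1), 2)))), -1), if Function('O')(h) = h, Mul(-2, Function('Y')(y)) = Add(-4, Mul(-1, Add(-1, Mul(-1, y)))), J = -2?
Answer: 25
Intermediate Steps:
Function('Y')(y) = Add(Rational(3, 2), Mul(Rational(-1, 2), y)) (Function('Y')(y) = Mul(Rational(-1, 2), Add(-4, Mul(-1, Add(-1, Mul(-1, y))))) = Mul(Rational(-1, 2), Add(-4, Add(1, y))) = Mul(Rational(-1, 2), Add(-3, y)) = Add(Rational(3, 2), Mul(Rational(-1, 2), y)))
Function('s')(d) = Pow(d, 2)
Mul(Mul(-1, Function('s')(Function('O')(Mul(Mul(Function('Y')(J), 1), 2)))), -1) = Mul(Mul(-1, Pow(Mul(Mul(Add(Rational(3, 2), Mul(Rational(-1, 2), -2)), 1), 2), 2)), -1) = Mul(Mul(-1, Pow(Mul(Mul(Add(Rational(3, 2), 1), 1), 2), 2)), -1) = Mul(Mul(-1, Pow(Mul(Mul(Rational(5, 2), 1), 2), 2)), -1) = Mul(Mul(-1, Pow(Mul(Rational(5, 2), 2), 2)), -1) = Mul(Mul(-1, Pow(5, 2)), -1) = Mul(Mul(-1, 25), -1) = Mul(-25, -1) = 25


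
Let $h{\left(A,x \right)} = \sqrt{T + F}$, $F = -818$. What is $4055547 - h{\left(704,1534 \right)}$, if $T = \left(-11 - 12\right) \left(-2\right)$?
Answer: $4055547 - 2 i \sqrt{193} \approx 4.0555 \cdot 10^{6} - 27.785 i$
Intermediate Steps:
$T = 46$ ($T = \left(-11 - 12\right) \left(-2\right) = \left(-23\right) \left(-2\right) = 46$)
$h{\left(A,x \right)} = 2 i \sqrt{193}$ ($h{\left(A,x \right)} = \sqrt{46 - 818} = \sqrt{-772} = 2 i \sqrt{193}$)
$4055547 - h{\left(704,1534 \right)} = 4055547 - 2 i \sqrt{193}$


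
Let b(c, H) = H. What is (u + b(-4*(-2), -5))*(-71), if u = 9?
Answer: -284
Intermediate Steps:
(u + b(-4*(-2), -5))*(-71) = (9 - 5)*(-71) = 4*(-71) = -284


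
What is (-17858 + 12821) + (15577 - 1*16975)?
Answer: -6435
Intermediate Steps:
(-17858 + 12821) + (15577 - 1*16975) = -5037 + (15577 - 16975) = -5037 - 1398 = -6435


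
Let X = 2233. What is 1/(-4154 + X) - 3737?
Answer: -7178778/1921 ≈ -3737.0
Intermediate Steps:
1/(-4154 + X) - 3737 = 1/(-4154 + 2233) - 3737 = 1/(-1921) - 3737 = -1/1921 - 3737 = -7178778/1921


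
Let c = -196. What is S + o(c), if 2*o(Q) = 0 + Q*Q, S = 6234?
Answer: 25442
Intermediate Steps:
o(Q) = Q²/2 (o(Q) = (0 + Q*Q)/2 = (0 + Q²)/2 = Q²/2)
S + o(c) = 6234 + (½)*(-196)² = 6234 + (½)*38416 = 6234 + 19208 = 25442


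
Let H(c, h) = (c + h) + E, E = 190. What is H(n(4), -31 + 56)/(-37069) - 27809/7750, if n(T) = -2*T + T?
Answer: -1032487071/287284750 ≈ -3.5939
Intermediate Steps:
n(T) = -T
H(c, h) = 190 + c + h (H(c, h) = (c + h) + 190 = 190 + c + h)
H(n(4), -31 + 56)/(-37069) - 27809/7750 = (190 - 1*4 + (-31 + 56))/(-37069) - 27809/7750 = (190 - 4 + 25)*(-1/37069) - 27809*1/7750 = 211*(-1/37069) - 27809/7750 = -211/37069 - 27809/7750 = -1032487071/287284750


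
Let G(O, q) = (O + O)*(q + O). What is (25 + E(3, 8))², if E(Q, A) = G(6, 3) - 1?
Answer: 17424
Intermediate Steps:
G(O, q) = 2*O*(O + q) (G(O, q) = (2*O)*(O + q) = 2*O*(O + q))
E(Q, A) = 107 (E(Q, A) = 2*6*(6 + 3) - 1 = 2*6*9 - 1 = 108 - 1 = 107)
(25 + E(3, 8))² = (25 + 107)² = 132² = 17424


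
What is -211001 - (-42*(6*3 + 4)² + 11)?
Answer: -190684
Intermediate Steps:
-211001 - (-42*(6*3 + 4)² + 11) = -211001 - (-42*(18 + 4)² + 11) = -211001 - (-42*22² + 11) = -211001 - (-42*484 + 11) = -211001 - (-20328 + 11) = -211001 - 1*(-20317) = -211001 + 20317 = -190684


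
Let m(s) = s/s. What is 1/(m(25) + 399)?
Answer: 1/400 ≈ 0.0025000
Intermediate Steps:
m(s) = 1
1/(m(25) + 399) = 1/(1 + 399) = 1/400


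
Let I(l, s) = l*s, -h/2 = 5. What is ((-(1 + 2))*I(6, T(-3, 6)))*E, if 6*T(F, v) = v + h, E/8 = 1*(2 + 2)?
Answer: 384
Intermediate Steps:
h = -10 (h = -2*5 = -10)
E = 32 (E = 8*(1*(2 + 2)) = 8*(1*4) = 8*4 = 32)
T(F, v) = -5/3 + v/6 (T(F, v) = (v - 10)/6 = (-10 + v)/6 = -5/3 + v/6)
((-(1 + 2))*I(6, T(-3, 6)))*E = ((-(1 + 2))*(6*(-5/3 + (⅙)*6)))*32 = ((-1*3)*(6*(-5/3 + 1)))*32 = -18*(-2)/3*32 = -3*(-4)*32 = 12*32 = 384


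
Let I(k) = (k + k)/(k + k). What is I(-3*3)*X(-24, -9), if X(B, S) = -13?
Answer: -13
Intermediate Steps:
I(k) = 1 (I(k) = (2*k)/((2*k)) = (2*k)*(1/(2*k)) = 1)
I(-3*3)*X(-24, -9) = 1*(-13) = -13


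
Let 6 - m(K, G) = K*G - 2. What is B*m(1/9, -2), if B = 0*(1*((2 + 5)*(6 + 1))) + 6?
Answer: 148/3 ≈ 49.333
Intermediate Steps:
m(K, G) = 8 - G*K (m(K, G) = 6 - (K*G - 2) = 6 - (G*K - 2) = 6 - (-2 + G*K) = 6 + (2 - G*K) = 8 - G*K)
B = 6 (B = 0*(1*(7*7)) + 6 = 0*(1*49) + 6 = 0*49 + 6 = 0 + 6 = 6)
B*m(1/9, -2) = 6*(8 - 1*(-2)/9) = 6*(8 - 1*(-2)*⅑) = 6*(8 + 2/9) = 6*(74/9) = 148/3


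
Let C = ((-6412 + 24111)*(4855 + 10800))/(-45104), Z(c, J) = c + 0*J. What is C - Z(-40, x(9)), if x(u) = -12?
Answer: -275273685/45104 ≈ -6103.1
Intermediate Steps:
Z(c, J) = c (Z(c, J) = c + 0 = c)
C = -277077845/45104 (C = (17699*15655)*(-1/45104) = 277077845*(-1/45104) = -277077845/45104 ≈ -6143.1)
C - Z(-40, x(9)) = -277077845/45104 - 1*(-40) = -277077845/45104 + 40 = -275273685/45104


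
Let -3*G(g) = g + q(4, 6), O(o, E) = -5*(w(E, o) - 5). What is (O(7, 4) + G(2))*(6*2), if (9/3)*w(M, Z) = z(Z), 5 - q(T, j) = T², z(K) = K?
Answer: 196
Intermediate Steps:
q(T, j) = 5 - T²
w(M, Z) = Z/3
O(o, E) = 25 - 5*o/3 (O(o, E) = -5*(o/3 - 5) = -5*(-5 + o/3) = 25 - 5*o/3)
G(g) = 11/3 - g/3 (G(g) = -(g + (5 - 1*4²))/3 = -(g + (5 - 1*16))/3 = -(g + (5 - 16))/3 = -(g - 11)/3 = -(-11 + g)/3 = 11/3 - g/3)
(O(7, 4) + G(2))*(6*2) = ((25 - 5/3*7) + (11/3 - ⅓*2))*(6*2) = ((25 - 35/3) + (11/3 - ⅔))*12 = (40/3 + 3)*12 = (49/3)*12 = 196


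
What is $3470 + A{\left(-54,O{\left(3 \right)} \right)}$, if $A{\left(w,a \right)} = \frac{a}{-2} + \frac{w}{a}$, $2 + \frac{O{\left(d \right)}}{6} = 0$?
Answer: $\frac{6961}{2} \approx 3480.5$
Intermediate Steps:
$O{\left(d \right)} = -12$ ($O{\left(d \right)} = -12 + 6 \cdot 0 = -12 + 0 = -12$)
$A{\left(w,a \right)} = - \frac{a}{2} + \frac{w}{a}$ ($A{\left(w,a \right)} = a \left(- \frac{1}{2}\right) + \frac{w}{a} = - \frac{a}{2} + \frac{w}{a}$)
$3470 + A{\left(-54,O{\left(3 \right)} \right)} = 3470 - \left(-6 + \frac{54}{-12}\right) = 3470 + \left(6 - - \frac{9}{2}\right) = 3470 + \left(6 + \frac{9}{2}\right) = 3470 + \frac{21}{2} = \frac{6961}{2}$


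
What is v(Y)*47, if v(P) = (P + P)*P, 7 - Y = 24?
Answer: 27166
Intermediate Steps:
Y = -17 (Y = 7 - 1*24 = 7 - 24 = -17)
v(P) = 2*P² (v(P) = (2*P)*P = 2*P²)
v(Y)*47 = (2*(-17)²)*47 = (2*289)*47 = 578*47 = 27166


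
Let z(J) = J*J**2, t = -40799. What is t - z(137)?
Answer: -2612152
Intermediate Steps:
z(J) = J**3
t - z(137) = -40799 - 1*137**3 = -40799 - 1*2571353 = -40799 - 2571353 = -2612152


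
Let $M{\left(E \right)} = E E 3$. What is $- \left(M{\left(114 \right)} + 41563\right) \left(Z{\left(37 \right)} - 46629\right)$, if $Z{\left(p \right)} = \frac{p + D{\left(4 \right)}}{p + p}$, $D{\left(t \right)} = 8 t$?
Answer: $\frac{277939372827}{74} \approx 3.7559 \cdot 10^{9}$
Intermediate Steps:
$M{\left(E \right)} = 3 E^{2}$ ($M{\left(E \right)} = E^{2} \cdot 3 = 3 E^{2}$)
$Z{\left(p \right)} = \frac{32 + p}{2 p}$ ($Z{\left(p \right)} = \frac{p + 8 \cdot 4}{p + p} = \frac{p + 32}{2 p} = \left(32 + p\right) \frac{1}{2 p} = \frac{32 + p}{2 p}$)
$- \left(M{\left(114 \right)} + 41563\right) \left(Z{\left(37 \right)} - 46629\right) = - \left(3 \cdot 114^{2} + 41563\right) \left(\frac{32 + 37}{2 \cdot 37} - 46629\right) = - \left(3 \cdot 12996 + 41563\right) \left(\frac{1}{2} \cdot \frac{1}{37} \cdot 69 - 46629\right) = - \left(38988 + 41563\right) \left(\frac{69}{74} - 46629\right) = - \frac{80551 \left(-3450477\right)}{74} = \left(-1\right) \left(- \frac{277939372827}{74}\right) = \frac{277939372827}{74}$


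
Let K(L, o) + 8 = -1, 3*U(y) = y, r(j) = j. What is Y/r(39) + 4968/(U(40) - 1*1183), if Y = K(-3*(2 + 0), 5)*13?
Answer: -25431/3509 ≈ -7.2474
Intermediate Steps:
U(y) = y/3
K(L, o) = -9 (K(L, o) = -8 - 1 = -9)
Y = -117 (Y = -9*13 = -117)
Y/r(39) + 4968/(U(40) - 1*1183) = -117/39 + 4968/((1/3)*40 - 1*1183) = -117*1/39 + 4968/(40/3 - 1183) = -3 + 4968/(-3509/3) = -3 + 4968*(-3/3509) = -3 - 14904/3509 = -25431/3509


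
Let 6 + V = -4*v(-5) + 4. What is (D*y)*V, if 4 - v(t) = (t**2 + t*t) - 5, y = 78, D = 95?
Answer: 1200420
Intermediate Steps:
v(t) = 9 - 2*t**2 (v(t) = 4 - ((t**2 + t*t) - 5) = 4 - ((t**2 + t**2) - 5) = 4 - (2*t**2 - 5) = 4 - (-5 + 2*t**2) = 4 + (5 - 2*t**2) = 9 - 2*t**2)
V = 162 (V = -6 + (-4*(9 - 2*(-5)**2) + 4) = -6 + (-4*(9 - 2*25) + 4) = -6 + (-4*(9 - 50) + 4) = -6 + (-4*(-41) + 4) = -6 + (164 + 4) = -6 + 168 = 162)
(D*y)*V = (95*78)*162 = 7410*162 = 1200420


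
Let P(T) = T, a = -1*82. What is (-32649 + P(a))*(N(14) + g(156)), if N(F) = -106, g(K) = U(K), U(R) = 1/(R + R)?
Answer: 1082446901/312 ≈ 3.4694e+6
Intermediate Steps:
a = -82
U(R) = 1/(2*R)
g(K) = 1/(2*K)
(-32649 + P(a))*(N(14) + g(156)) = (-32649 - 82)*(-106 + (½)/156) = -32731*(-106 + (½)*(1/156)) = -32731*(-106 + 1/312) = -32731*(-33071/312) = 1082446901/312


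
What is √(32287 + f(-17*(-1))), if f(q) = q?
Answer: 4*√2019 ≈ 179.73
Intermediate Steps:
√(32287 + f(-17*(-1))) = √(32287 - 17*(-1)) = √(32287 + 17) = √32304 = 4*√2019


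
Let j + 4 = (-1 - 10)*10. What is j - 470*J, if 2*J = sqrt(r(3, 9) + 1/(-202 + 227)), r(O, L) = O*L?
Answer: -1336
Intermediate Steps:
r(O, L) = L*O
j = -114 (j = -4 + (-1 - 10)*10 = -4 - 11*10 = -4 - 110 = -114)
J = 13/5 (J = sqrt(9*3 + 1/(-202 + 227))/2 = sqrt(27 + 1/25)/2 = sqrt(676/25)/2 = (1/2)*(26/5) = 13/5 ≈ 2.6000)
j - 470*J = -114 - 470*13/5 = -114 - 1222 = -1336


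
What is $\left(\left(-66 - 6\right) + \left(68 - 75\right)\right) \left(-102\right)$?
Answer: $8058$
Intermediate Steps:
$\left(\left(-66 - 6\right) + \left(68 - 75\right)\right) \left(-102\right) = \left(\left(-66 - 6\right) - 7\right) \left(-102\right) = \left(-72 - 7\right) \left(-102\right) = \left(-79\right) \left(-102\right) = 8058$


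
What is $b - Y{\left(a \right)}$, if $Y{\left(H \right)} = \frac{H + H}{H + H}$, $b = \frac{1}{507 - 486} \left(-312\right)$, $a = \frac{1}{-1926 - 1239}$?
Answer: $- \frac{111}{7} \approx -15.857$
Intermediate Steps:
$a = - \frac{1}{3165}$ ($a = \frac{1}{-3165} = - \frac{1}{3165} \approx -0.00031596$)
$b = - \frac{104}{7}$ ($b = \frac{1}{21} \left(-312\right) = - \frac{104}{7} \approx -14.857$)
$Y{\left(H \right)} = 1$ ($Y{\left(H \right)} = \frac{2 H}{2 H} = 2 H \frac{1}{2 H} = 1$)
$b - Y{\left(a \right)} = - \frac{104}{7} - 1 = - \frac{111}{7}$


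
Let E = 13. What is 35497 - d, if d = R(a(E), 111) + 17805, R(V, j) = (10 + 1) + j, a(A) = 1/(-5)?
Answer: 17570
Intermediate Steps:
a(A) = -1/5
R(V, j) = 11 + j
d = 17927 (d = (11 + 111) + 17805 = 122 + 17805 = 17927)
35497 - d = 35497 - 1*17927 = 35497 - 17927 = 17570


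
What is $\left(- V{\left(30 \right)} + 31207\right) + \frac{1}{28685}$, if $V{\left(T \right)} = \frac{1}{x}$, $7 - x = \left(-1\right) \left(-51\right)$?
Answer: $\frac{39387631709}{1262140} \approx 31207.0$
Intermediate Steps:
$x = -44$ ($x = 7 - \left(-1\right) \left(-51\right) = 7 - 51 = -44$)
$V{\left(T \right)} = - \frac{1}{44}$ ($V{\left(T \right)} = \frac{1}{-44} = - \frac{1}{44}$)
$\left(- V{\left(30 \right)} + 31207\right) + \frac{1}{28685} = \left(\left(-1\right) \left(- \frac{1}{44}\right) + 31207\right) + \frac{1}{28685} = \left(\frac{1}{44} + 31207\right) + \frac{1}{28685} = \frac{1373109}{44} + \frac{1}{28685} = \frac{39387631709}{1262140}$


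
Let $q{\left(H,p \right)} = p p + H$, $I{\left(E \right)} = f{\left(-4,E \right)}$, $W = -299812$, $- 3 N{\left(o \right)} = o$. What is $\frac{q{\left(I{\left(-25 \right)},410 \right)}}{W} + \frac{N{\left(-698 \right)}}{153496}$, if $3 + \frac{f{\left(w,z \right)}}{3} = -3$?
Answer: $- \frac{9648809405}{17257478532} \approx -0.55911$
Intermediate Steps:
$N{\left(o \right)} = - \frac{o}{3}$
$f{\left(w,z \right)} = -18$ ($f{\left(w,z \right)} = -9 + 3 \left(-3\right) = -9 - 9 = -18$)
$I{\left(E \right)} = -18$
$q{\left(H,p \right)} = H + p^{2}$ ($q{\left(H,p \right)} = p^{2} + H = H + p^{2}$)
$\frac{q{\left(I{\left(-25 \right)},410 \right)}}{W} + \frac{N{\left(-698 \right)}}{153496} = \frac{-18 + 410^{2}}{-299812} + \frac{\left(- \frac{1}{3}\right) \left(-698\right)}{153496} = \left(-18 + 168100\right) \left(- \frac{1}{299812}\right) + \frac{698}{3} \cdot \frac{1}{153496} = 168082 \left(- \frac{1}{299812}\right) + \frac{349}{230244} = - \frac{84041}{149906} + \frac{349}{230244} = - \frac{9648809405}{17257478532}$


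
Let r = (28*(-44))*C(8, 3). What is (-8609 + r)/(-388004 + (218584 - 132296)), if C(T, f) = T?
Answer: 6155/100572 ≈ 0.061200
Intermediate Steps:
r = -9856 (r = (28*(-44))*8 = -1232*8 = -9856)
(-8609 + r)/(-388004 + (218584 - 132296)) = (-8609 - 9856)/(-388004 + (218584 - 132296)) = -18465/(-388004 + 86288) = -18465/(-301716) = -18465*(-1/301716) = 6155/100572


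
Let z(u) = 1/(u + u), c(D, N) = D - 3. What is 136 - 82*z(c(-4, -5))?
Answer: 993/7 ≈ 141.86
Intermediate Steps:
c(D, N) = -3 + D
z(u) = 1/(2*u)
136 - 82*z(c(-4, -5)) = 136 - 41/(-3 - 4) = 136 - 41/(-7) = 136 - 41*(-1)/7 = 136 - 82*(-1/14) = 136 + 41/7 = 993/7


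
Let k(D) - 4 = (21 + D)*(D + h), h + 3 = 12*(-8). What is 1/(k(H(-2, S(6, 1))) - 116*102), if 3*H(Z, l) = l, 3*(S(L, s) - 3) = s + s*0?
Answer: -81/1133387 ≈ -7.1467e-5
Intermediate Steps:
S(L, s) = 3 + s/3 (S(L, s) = 3 + (s + s*0)/3 = 3 + (s + 0)/3 = 3 + s/3)
h = -99 (h = -3 + 12*(-8) = -3 - 96 = -99)
H(Z, l) = l/3
k(D) = 4 + (-99 + D)*(21 + D) (k(D) = 4 + (21 + D)*(D - 99) = 4 + (21 + D)*(-99 + D) = 4 + (-99 + D)*(21 + D))
1/(k(H(-2, S(6, 1))) - 116*102) = 1/((-2075 + ((3 + (1/3)*1)/3)**2 - 26*(3 + (1/3)*1)) - 116*102) = 1/((-2075 + ((3 + 1/3)/3)**2 - 26*(3 + 1/3)) - 11832) = 1/((-2075 + ((1/3)*(10/3))**2 - 26*10/3) - 11832) = 1/((-2075 + (10/9)**2 - 78*10/9) - 11832) = 1/((-2075 + 100/81 - 260/3) - 11832) = 1/(-174995/81 - 11832) = 1/(-1133387/81) = -81/1133387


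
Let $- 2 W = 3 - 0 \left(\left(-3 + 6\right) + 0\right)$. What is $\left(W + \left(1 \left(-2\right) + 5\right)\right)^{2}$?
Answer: $\frac{9}{4} \approx 2.25$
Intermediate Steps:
$W = - \frac{3}{2}$ ($W = - \frac{3 - 0 \left(\left(-3 + 6\right) + 0\right)}{2} = - \frac{3 - 0 \left(3 + 0\right)}{2} = - \frac{3 - 0 \cdot 3}{2} = - \frac{3 - 0}{2} = - \frac{3 + 0}{2} = \left(- \frac{1}{2}\right) 3 = - \frac{3}{2} \approx -1.5$)
$\left(W + \left(1 \left(-2\right) + 5\right)\right)^{2} = \left(- \frac{3}{2} + \left(1 \left(-2\right) + 5\right)\right)^{2} = \left(- \frac{3}{2} + \left(-2 + 5\right)\right)^{2} = \left(- \frac{3}{2} + 3\right)^{2} = \left(\frac{3}{2}\right)^{2} = \frac{9}{4}$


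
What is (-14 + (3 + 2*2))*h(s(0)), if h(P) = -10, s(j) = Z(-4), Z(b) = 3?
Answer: 70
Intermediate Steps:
s(j) = 3
(-14 + (3 + 2*2))*h(s(0)) = (-14 + (3 + 2*2))*(-10) = (-14 + (3 + 4))*(-10) = (-14 + 7)*(-10) = -7*(-10) = 70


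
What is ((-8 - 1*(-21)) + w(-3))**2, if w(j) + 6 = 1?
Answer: 64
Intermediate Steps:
w(j) = -5 (w(j) = -6 + 1 = -5)
((-8 - 1*(-21)) + w(-3))**2 = ((-8 - 1*(-21)) - 5)**2 = ((-8 + 21) - 5)**2 = (13 - 5)**2 = 8**2 = 64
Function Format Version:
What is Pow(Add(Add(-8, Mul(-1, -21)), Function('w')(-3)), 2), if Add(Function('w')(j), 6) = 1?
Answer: 64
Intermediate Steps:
Function('w')(j) = -5 (Function('w')(j) = Add(-6, 1) = -5)
Pow(Add(Add(-8, Mul(-1, -21)), Function('w')(-3)), 2) = Pow(Add(Add(-8, Mul(-1, -21)), -5), 2) = Pow(Add(Add(-8, 21), -5), 2) = Pow(Add(13, -5), 2) = Pow(8, 2) = 64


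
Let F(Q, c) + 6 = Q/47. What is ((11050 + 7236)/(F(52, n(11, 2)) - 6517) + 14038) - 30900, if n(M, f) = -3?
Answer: -5169551440/306529 ≈ -16865.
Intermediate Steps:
F(Q, c) = -6 + Q/47
((11050 + 7236)/(F(52, n(11, 2)) - 6517) + 14038) - 30900 = ((11050 + 7236)/((-6 + (1/47)*52) - 6517) + 14038) - 30900 = (18286/((-6 + 52/47) - 6517) + 14038) - 30900 = (18286/(-230/47 - 6517) + 14038) - 30900 = (18286/(-306529/47) + 14038) - 30900 = (18286*(-47/306529) + 14038) - 30900 = (-859442/306529 + 14038) - 30900 = 4302194660/306529 - 30900 = -5169551440/306529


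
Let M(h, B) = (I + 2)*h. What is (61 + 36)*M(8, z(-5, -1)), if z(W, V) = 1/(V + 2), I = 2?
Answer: 3104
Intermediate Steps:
z(W, V) = 1/(2 + V)
M(h, B) = 4*h (M(h, B) = (2 + 2)*h = 4*h)
(61 + 36)*M(8, z(-5, -1)) = (61 + 36)*(4*8) = 97*32 = 3104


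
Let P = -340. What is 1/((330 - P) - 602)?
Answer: 1/68 ≈ 0.014706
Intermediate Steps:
1/((330 - P) - 602) = 1/((330 - 1*(-340)) - 602) = 1/((330 + 340) - 602) = 1/(670 - 602) = 1/68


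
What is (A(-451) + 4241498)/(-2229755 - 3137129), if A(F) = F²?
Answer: -4444899/5366884 ≈ -0.82821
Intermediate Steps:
(A(-451) + 4241498)/(-2229755 - 3137129) = ((-451)² + 4241498)/(-2229755 - 3137129) = (203401 + 4241498)/(-5366884) = 4444899*(-1/5366884) = -4444899/5366884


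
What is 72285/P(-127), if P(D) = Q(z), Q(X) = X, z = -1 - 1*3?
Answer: -72285/4 ≈ -18071.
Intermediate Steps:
z = -4 (z = -1 - 3 = -4)
P(D) = -4
72285/P(-127) = 72285/(-4) = 72285*(-¼) = -72285/4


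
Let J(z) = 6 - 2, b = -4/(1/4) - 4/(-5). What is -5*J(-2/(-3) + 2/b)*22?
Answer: -440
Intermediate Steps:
b = -76/5 (b = -4/¼ - 4*(-⅕) = -4*4 + ⅘ = -16 + ⅘ = -76/5 ≈ -15.200)
J(z) = 4
-5*J(-2/(-3) + 2/b)*22 = -5*4*22 = -20*22 = -440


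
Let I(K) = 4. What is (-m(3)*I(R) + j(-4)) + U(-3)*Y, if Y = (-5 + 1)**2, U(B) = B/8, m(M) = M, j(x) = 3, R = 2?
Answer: -15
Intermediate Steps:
U(B) = B/8 (U(B) = B*(1/8) = B/8)
Y = 16 (Y = (-4)**2 = 16)
(-m(3)*I(R) + j(-4)) + U(-3)*Y = (-3*4 + 3) + ((1/8)*(-3))*16 = (-1*12 + 3) - 3/8*16 = (-12 + 3) - 6 = -9 - 6 = -15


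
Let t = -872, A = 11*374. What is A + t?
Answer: 3242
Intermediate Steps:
A = 4114
A + t = 4114 - 872 = 3242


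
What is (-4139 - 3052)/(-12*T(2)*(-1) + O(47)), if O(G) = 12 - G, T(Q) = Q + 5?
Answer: -7191/49 ≈ -146.76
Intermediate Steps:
T(Q) = 5 + Q
(-4139 - 3052)/(-12*T(2)*(-1) + O(47)) = (-4139 - 3052)/(-12*(5 + 2)*(-1) + (12 - 1*47)) = -7191/(-12*7*(-1) + (12 - 47)) = -7191/(-84*(-1) - 35) = -7191/(84 - 35) = -7191/49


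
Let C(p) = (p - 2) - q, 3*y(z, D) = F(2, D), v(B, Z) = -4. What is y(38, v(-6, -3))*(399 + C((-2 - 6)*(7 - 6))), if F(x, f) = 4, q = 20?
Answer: 492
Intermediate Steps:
y(z, D) = 4/3 (y(z, D) = (⅓)*4 = 4/3)
C(p) = -22 + p (C(p) = (p - 2) - 1*20 = (-2 + p) - 20 = -22 + p)
y(38, v(-6, -3))*(399 + C((-2 - 6)*(7 - 6))) = 4*(399 + (-22 + (-2 - 6)*(7 - 6)))/3 = 4*(399 + (-22 - 8*1))/3 = 4*(399 + (-22 - 8))/3 = 4*(399 - 30)/3 = (4/3)*369 = 492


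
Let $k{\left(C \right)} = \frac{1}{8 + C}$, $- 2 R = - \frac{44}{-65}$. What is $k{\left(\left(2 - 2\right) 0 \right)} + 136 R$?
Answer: $- \frac{23871}{520} \approx -45.906$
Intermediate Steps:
$R = - \frac{22}{65}$ ($R = - \frac{\left(-44\right) \frac{1}{-65}}{2} = - \frac{\left(-44\right) \left(- \frac{1}{65}\right)}{2} = \left(- \frac{1}{2}\right) \frac{44}{65} = - \frac{22}{65} \approx -0.33846$)
$k{\left(\left(2 - 2\right) 0 \right)} + 136 R = \frac{1}{8 + \left(2 - 2\right) 0} + 136 \left(- \frac{22}{65}\right) = \frac{1}{8 + 0 \cdot 0} - \frac{2992}{65} = \frac{1}{8 + 0} - \frac{2992}{65} = \frac{1}{8} - \frac{2992}{65} = - \frac{23871}{520}$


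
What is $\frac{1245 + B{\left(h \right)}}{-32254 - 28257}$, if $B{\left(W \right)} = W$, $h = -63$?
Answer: $- \frac{1182}{60511} \approx -0.019534$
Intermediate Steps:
$\frac{1245 + B{\left(h \right)}}{-32254 - 28257} = \frac{1245 - 63}{-32254 - 28257} = \frac{1182}{-60511} = 1182 \left(- \frac{1}{60511}\right) = - \frac{1182}{60511}$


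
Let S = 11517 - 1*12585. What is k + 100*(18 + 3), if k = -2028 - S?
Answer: 1140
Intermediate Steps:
S = -1068 (S = 11517 - 12585 = -1068)
k = -960 (k = -2028 - 1*(-1068) = -2028 + 1068 = -960)
k + 100*(18 + 3) = -960 + 100*(18 + 3) = -960 + 100*21 = -960 + 2100 = 1140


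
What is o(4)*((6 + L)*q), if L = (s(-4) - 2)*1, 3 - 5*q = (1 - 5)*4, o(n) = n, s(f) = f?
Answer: 0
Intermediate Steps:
q = 19/5 (q = ⅗ - (1 - 5)*4/5 = ⅗ - (-4)*4/5 = ⅗ - ⅕*(-16) = ⅗ + 16/5 = 19/5 ≈ 3.8000)
L = -6 (L = (-4 - 2)*1 = -6*1 = -6)
o(4)*((6 + L)*q) = 4*((6 - 6)*(19/5)) = 4*(0*(19/5)) = 4*0 = 0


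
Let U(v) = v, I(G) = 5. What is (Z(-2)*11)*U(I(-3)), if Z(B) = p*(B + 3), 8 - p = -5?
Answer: 715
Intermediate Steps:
p = 13 (p = 8 - 1*(-5) = 8 + 5 = 13)
Z(B) = 39 + 13*B (Z(B) = 13*(B + 3) = 13*(3 + B) = 39 + 13*B)
(Z(-2)*11)*U(I(-3)) = ((39 + 13*(-2))*11)*5 = ((39 - 26)*11)*5 = (13*11)*5 = 143*5 = 715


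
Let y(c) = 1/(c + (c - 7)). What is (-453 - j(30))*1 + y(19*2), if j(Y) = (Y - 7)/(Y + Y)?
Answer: -625649/1380 ≈ -453.37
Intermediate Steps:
j(Y) = (-7 + Y)/(2*Y) (j(Y) = (-7 + Y)/((2*Y)) = (-7 + Y)*(1/(2*Y)) = (-7 + Y)/(2*Y))
y(c) = 1/(-7 + 2*c) (y(c) = 1/(c + (-7 + c)) = 1/(-7 + 2*c))
(-453 - j(30))*1 + y(19*2) = (-453 - (-7 + 30)/(2*30))*1 + 1/(-7 + 2*(19*2)) = (-453 - 23/(2*30))*1 + 1/(-7 + 2*38) = (-453 - 1*23/60)*1 + 1/(-7 + 76) = (-453 - 23/60)*1 + 1/69 = -27203/60*1 + 1/69 = -27203/60 + 1/69 = -625649/1380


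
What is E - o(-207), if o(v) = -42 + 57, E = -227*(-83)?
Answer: 18826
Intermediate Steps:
E = 18841
o(v) = 15
E - o(-207) = 18841 - 1*15 = 18841 - 15 = 18826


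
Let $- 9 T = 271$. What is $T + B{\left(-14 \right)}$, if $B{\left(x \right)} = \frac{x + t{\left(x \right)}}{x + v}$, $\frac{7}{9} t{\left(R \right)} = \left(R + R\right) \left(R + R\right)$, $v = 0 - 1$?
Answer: $- \frac{4337}{45} \approx -96.378$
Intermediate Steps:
$v = -1$ ($v = 0 - 1 = -1$)
$T = - \frac{271}{9}$ ($T = \left(- \frac{1}{9}\right) 271 = - \frac{271}{9} \approx -30.111$)
$t{\left(R \right)} = \frac{36 R^{2}}{7}$ ($t{\left(R \right)} = \frac{9 \left(R + R\right) \left(R + R\right)}{7} = \frac{9 \cdot 2 R 2 R}{7} = \frac{9 \cdot 4 R^{2}}{7} = \frac{36 R^{2}}{7}$)
$B{\left(x \right)} = \frac{x + \frac{36 x^{2}}{7}}{-1 + x}$ ($B{\left(x \right)} = \frac{x + \frac{36 x^{2}}{7}}{x - 1} = \frac{x + \frac{36 x^{2}}{7}}{-1 + x}$)
$T + B{\left(-14 \right)} = - \frac{271}{9} + \frac{1}{7} \left(-14\right) \frac{1}{-1 - 14} \left(7 + 36 \left(-14\right)\right) = - \frac{271}{9} + \frac{1}{7} \left(-14\right) \frac{1}{-15} \left(7 - 504\right) = - \frac{271}{9} + \frac{1}{7} \left(-14\right) \left(- \frac{1}{15}\right) \left(-497\right) = - \frac{271}{9} - \frac{994}{15} = - \frac{4337}{45}$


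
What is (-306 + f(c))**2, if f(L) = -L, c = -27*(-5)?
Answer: 194481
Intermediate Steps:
c = 135 (c = -9*(-15) = 135)
(-306 + f(c))**2 = (-306 - 1*135)**2 = (-306 - 135)**2 = (-441)**2 = 194481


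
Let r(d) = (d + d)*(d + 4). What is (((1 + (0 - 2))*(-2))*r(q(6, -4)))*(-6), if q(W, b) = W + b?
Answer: -288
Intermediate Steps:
r(d) = 2*d*(4 + d) (r(d) = (2*d)*(4 + d) = 2*d*(4 + d))
(((1 + (0 - 2))*(-2))*r(q(6, -4)))*(-6) = (((1 + (0 - 2))*(-2))*(2*(6 - 4)*(4 + (6 - 4))))*(-6) = (((1 - 2)*(-2))*(2*2*(4 + 2)))*(-6) = ((-1*(-2))*(2*2*6))*(-6) = (2*24)*(-6) = 48*(-6) = -288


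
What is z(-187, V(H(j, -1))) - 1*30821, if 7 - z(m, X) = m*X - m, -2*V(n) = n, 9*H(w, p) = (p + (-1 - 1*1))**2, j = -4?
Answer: -62189/2 ≈ -31095.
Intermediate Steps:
H(w, p) = (-2 + p)**2/9 (H(w, p) = (p + (-1 - 1*1))**2/9 = (p + (-1 - 1))**2/9 = (p - 2)**2/9 = (-2 + p)**2/9)
V(n) = -n/2
z(m, X) = 7 + m - X*m (z(m, X) = 7 - (m*X - m) = 7 - (X*m - m) = 7 - (-m + X*m) = 7 + (m - X*m) = 7 + m - X*m)
z(-187, V(H(j, -1))) - 1*30821 = (7 - 187 - 1*(-(-2 - 1)**2/18)*(-187)) - 1*30821 = (7 - 187 - 1*(-(-3)**2/18)*(-187)) - 30821 = (7 - 187 - 1*(-9/18)*(-187)) - 30821 = (7 - 187 - 1*(-1/2*1)*(-187)) - 30821 = (7 - 187 - 1*(-1/2)*(-187)) - 30821 = (7 - 187 - 187/2) - 30821 = -547/2 - 30821 = -62189/2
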